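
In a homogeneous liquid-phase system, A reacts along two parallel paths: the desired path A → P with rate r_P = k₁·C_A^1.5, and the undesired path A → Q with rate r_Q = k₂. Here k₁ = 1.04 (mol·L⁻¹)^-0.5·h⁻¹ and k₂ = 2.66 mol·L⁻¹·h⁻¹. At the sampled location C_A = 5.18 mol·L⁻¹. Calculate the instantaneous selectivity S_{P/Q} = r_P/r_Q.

S_{P/Q} = r_P/r_Q = (k₁·C_A^1.5)/(k₂) = (k₁/k₂)·C_A^1.5.
= (1.04×5.180^1.5) / (2.66) = 12.26/2.660 = 4.61.

4.61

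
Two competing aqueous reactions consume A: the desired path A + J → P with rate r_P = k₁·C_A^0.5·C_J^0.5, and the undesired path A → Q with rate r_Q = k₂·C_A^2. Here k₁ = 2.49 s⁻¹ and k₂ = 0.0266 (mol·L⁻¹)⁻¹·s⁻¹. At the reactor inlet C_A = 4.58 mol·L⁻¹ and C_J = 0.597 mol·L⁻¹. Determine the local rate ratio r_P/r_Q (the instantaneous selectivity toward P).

S_{P/Q} = r_P/r_Q = (k₁·C_A^0.5·C_J^0.5)/(k₂·C_A^2) = (k₁/k₂)·C_A^-1.5·C_J^0.5.
= (2.49×4.580^0.5×0.5970^0.5) / (0.0266×4.580^2) = 4.117/0.5580 = 7.38.
The undesired path is higher order in A, so low C_A (CSTR or dilute feed) favours P.

7.38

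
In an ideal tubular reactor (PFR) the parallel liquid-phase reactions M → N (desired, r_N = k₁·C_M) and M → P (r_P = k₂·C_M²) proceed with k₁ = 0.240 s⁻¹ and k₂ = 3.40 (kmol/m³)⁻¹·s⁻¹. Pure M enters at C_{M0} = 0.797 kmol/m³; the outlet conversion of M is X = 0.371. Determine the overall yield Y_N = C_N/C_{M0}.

C_M = C_{M0}(1−X) = 0.5013 kmol/m³.
Along a PFR/batch, dC_N/dC_M = −r_N/(r_N+r_P) = −k₁/(k₁+k₂·C_M).
Integrating from C_{M0} to C_M: C_N = (0.240/3.40)·ln[(0.240+3.40·0.797)/(0.240+3.40·0.501)] = 0.07059·ln(2.950/1.944) = 0.02942 kmol/m³.
Y_N = C_N/C_{M0} = 0.02942/0.797 = 0.0369.

0.0369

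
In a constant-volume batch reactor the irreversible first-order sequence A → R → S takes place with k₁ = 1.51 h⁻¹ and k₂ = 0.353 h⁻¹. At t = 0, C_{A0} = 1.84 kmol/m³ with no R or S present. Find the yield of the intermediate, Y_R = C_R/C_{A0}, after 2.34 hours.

0.533

Solving the coupled first-order balances gives C_R(t) = [k₁/(k₂−k₁)]·C_{A0}·(e^(−k₁t) − e^(−k₂t)).
e^(−k₁t) = e^(−1.51×2.34) = e^(−3.533) = 0.02921; e^(−k₂t) = e^(−0.8260) = 0.4378.
C_R = 1.51×1.84/(0.353−1.51) × (0.02921−0.4378) = (-2.401)×(-0.4086) = 0.9812 kmol/m³.
Y_R = C_R/C_{A0} = 0.9812/1.84 = 0.533.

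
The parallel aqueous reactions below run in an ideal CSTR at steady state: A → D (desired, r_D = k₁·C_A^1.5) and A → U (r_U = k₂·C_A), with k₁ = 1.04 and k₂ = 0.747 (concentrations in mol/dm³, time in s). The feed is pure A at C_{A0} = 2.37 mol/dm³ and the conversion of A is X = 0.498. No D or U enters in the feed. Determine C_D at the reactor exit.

0.712 mol/dm³

Exit C_A = C_{A0}(1−X) = 2.37×0.502 = 1.190 mol/dm³.
In a CSTR the entire volume is at exit conditions, so r_D = 1.04×1.190^1.5 = 1.350 and r_U = 0.747×1.190 = 0.8887.
Fraction of consumed A going to D: r_D/(r_D+r_U) = 0.6030.
C_D = 0.6030·C_{A0}·X = 0.6030×2.37×0.498 = 0.712 mol/dm³.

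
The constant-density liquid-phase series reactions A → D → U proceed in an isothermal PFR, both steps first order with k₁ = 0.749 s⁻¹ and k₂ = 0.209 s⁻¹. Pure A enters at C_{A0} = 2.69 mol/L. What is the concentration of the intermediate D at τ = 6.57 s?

0.918 mol/L

For first-order series with pure A initially, C_D(τ) = k₁C_{A0}/(k₂−k₁)·(e^(−k₁τ) − e^(−k₂τ)).
e^(−k₁τ) = e^(−0.749×6.57) = e^(−4.921) = 0.007292; e^(−k₂τ) = e^(−1.373) = 0.2533.
C_D = 0.749×2.69/(0.209−0.749) × (0.007292−0.2533) = (-3.731)×(-0.2460) = 0.9179 mol/L.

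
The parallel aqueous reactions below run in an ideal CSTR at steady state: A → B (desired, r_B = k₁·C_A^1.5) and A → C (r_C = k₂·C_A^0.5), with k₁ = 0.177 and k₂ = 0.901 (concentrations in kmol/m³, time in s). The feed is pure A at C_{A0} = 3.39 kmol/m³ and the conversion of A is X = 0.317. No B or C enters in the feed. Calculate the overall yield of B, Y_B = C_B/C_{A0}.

0.0991

Exit C_A = C_{A0}(1−X) = 3.39×0.683 = 2.315 kmol/m³.
Rates in a CSTR are evaluated at the outlet concentration: r_B = 0.177×2.315^1.5 = 0.6236, r_C = 0.901×2.315^0.5 = 1.371.
Fraction of consumed A going to B: r_B/(r_B+r_C) = 0.3126.
C_B = 0.3126·C_{A0}·X = 0.3126×3.39×0.317 = 0.336 kmol/m³; Y_B = C_B/C_{A0} = 0.0991.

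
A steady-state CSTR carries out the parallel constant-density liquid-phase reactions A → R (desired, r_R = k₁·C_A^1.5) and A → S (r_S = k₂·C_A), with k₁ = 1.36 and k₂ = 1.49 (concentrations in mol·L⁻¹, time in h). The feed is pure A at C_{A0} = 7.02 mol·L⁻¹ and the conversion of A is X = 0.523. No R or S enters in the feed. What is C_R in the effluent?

Exit C_A = C_{A0}(1−X) = 7.02×0.477 = 3.349 mol·L⁻¹.
Rates in a CSTR are evaluated at the outlet concentration: r_R = 1.36×3.349^1.5 = 8.333, r_S = 1.49×3.349 = 4.989.
Fraction of consumed A going to R: r_R/(r_R+r_S) = 0.6255.
C_R = 0.6255·C_{A0}·X = 0.6255×7.02×0.523 = 2.30 mol·L⁻¹.

2.30 mol·L⁻¹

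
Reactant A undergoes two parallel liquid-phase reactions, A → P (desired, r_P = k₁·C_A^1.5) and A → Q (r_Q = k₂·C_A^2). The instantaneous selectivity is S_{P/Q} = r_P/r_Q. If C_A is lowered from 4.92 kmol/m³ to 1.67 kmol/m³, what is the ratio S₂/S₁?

1.72

S_{P/Q} = (k₁/k₂)·C_A^-0.5, so S₂/S₁ = (C_{A,2}/C_{A,1})^-0.5.
= (1.67/4.92)^(-0.5) = (0.3394)^(-0.5) = 1.72.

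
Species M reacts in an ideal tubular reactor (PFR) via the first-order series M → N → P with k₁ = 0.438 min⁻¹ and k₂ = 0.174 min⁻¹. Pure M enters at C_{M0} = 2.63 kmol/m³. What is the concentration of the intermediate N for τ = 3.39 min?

1.43 kmol/m³

Solving the coupled first-order balances gives C_N(τ) = [k₁/(k₂−k₁)]·C_{M0}·(e^(−k₁τ) − e^(−k₂τ)).
e^(−k₁τ) = e^(−0.438×3.39) = e^(−1.485) = 0.2265; e^(−k₂τ) = e^(−0.5899) = 0.5544.
C_N = 0.438×2.63/(0.174−0.438) × (0.2265−0.5544) = (-4.363)×(-0.3279) = 1.431 kmol/m³.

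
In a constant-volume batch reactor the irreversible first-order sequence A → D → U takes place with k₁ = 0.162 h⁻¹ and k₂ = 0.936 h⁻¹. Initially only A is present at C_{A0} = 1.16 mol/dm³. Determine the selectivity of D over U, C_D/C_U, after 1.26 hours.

Solving the coupled first-order balances gives C_D(t) = [k₁/(k₂−k₁)]·C_{A0}·(e^(−k₁t) − e^(−k₂t)).
e^(−k₁t) = e^(−0.162×1.26) = e^(−0.2041) = 0.8154; e^(−k₂t) = e^(−1.179) = 0.3075.
C_D = 0.162×1.16/(0.936−0.162) × (0.8154−0.3075) = 0.2428×0.5079 = 0.1233 mol/dm³.
C_A = C_{A0}e^(−k₁t) = 0.9458 mol/dm³, so C_U = C_{A0}−C_A−C_D = 0.09087 mol/dm³; C_D/C_U = 1.36.

1.36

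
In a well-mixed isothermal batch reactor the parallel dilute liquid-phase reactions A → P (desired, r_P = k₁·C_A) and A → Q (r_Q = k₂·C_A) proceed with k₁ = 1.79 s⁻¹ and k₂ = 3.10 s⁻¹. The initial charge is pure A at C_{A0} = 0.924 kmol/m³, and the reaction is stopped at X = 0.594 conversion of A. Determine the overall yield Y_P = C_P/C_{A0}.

0.217

C_A = C_{A0}(1−X) = 0.3751 kmol/m³.
Both paths are first order in A, so the instantaneous fraction to P is constant: dC_P/d(−C_A) = k₁/(k₁+k₂) = 0.3661.
C_P = 0.3661·(C_{A0}−C_A) = 0.3661×0.5489 = 0.201 kmol/m³.
Y_P = C_P/C_{A0} = 0.2009/0.924 = 0.217.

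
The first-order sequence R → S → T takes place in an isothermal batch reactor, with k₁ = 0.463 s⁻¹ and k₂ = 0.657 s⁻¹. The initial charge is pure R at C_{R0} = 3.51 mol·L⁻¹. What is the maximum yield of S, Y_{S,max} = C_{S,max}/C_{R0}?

At the optimum, C_{S,max}/C_{R0} = (k₁/k₂)^[k₂/(k₂−k₁)].
= (0.463/0.657)^(0.657/(0.657−0.463)) = (0.7047)^(3.387) = 0.3057.

0.306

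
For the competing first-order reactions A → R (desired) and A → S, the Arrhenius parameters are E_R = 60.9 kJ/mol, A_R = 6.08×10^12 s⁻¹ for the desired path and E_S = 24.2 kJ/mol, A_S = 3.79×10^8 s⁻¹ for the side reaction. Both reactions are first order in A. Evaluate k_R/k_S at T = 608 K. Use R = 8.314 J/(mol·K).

k_R/k_S = (A_R/A_S)·exp[−(E_R−E_S)/(RT)] = (A_R/A_S)·exp[(E_S−E_R)/(RT)].
(E_S−E_R)/(RT) = (24.2−60.9)×10³/(8.314×608) = -36700/5055 = -7.260.
k_R/k_S = (6.08×10^12/3.79×10^8)·exp(-7.260) = 16042 × 7.029×10^-4 = 11.3.
Since E_R > E_S, raising the temperature improves selectivity toward R.

11.3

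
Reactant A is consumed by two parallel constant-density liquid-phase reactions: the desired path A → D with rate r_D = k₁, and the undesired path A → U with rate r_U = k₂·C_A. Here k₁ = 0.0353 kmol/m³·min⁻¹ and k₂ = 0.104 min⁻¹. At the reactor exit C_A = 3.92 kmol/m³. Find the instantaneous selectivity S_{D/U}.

0.0866

S_{D/U} = r_D/r_U = (k₁)/(k₂·C_A) = (k₁/k₂)·C_A⁻¹.
= (0.0353) / (0.104×3.920) = 0.03530/0.4077 = 0.0866.
The undesired path is higher order in A, so low C_A (CSTR or dilute feed) favours D.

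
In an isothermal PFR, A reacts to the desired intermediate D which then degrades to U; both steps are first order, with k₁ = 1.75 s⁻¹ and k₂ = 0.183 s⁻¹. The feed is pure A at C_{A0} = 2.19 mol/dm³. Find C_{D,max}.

For a first-order series the maximum intermediate yield is C_{D,max}/C_{A0} = (k₁/k₂)^[k₂/(k₂−k₁)].
= (1.75/0.183)^(0.183/(0.183−1.75)) = (9.563)^(-0.1168) = 0.7682.
C_{D,max} = 0.7682×2.19 = 1.68 mol/dm³.

1.68 mol/dm³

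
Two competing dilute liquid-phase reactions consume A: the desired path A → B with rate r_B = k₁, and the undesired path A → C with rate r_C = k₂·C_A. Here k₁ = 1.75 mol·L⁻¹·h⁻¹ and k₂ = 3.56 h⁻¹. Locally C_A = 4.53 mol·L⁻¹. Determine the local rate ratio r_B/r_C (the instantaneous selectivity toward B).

0.109

S_{B/C} = r_B/r_C = (k₁)/(k₂·C_A) = (k₁/k₂)·C_A⁻¹.
= (1.75) / (3.56×4.530) = 1.750/16.13 = 0.109.
The undesired path is higher order in A, so low C_A (CSTR or dilute feed) favours B.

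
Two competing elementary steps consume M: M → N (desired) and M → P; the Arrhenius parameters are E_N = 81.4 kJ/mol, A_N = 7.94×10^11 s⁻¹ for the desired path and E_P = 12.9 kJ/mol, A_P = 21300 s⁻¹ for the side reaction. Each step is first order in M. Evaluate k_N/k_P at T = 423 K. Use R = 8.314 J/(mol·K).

0.130

With equal orders, S_{N/P} = k_N/k_P = (A_N/A_P)·exp[(E_P−E_N)/(RT)].
(E_P−E_N)/(RT) = (12.9−81.4)×10³/(8.314×423) = -68500/3517 = -19.48.
k_N/k_P = (7.94×10^11/21300)·exp(-19.48) = 3.728×10^7 × 3.475×10^-9 = 0.130.
Since E_N > E_P, raising the temperature improves selectivity toward N.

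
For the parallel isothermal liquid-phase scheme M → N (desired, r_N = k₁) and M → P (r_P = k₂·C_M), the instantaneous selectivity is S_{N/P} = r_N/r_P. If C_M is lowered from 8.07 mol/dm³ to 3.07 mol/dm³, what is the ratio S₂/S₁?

2.63

S_{N/P} = (k₁/k₂)·C_M⁻¹, so S₂/S₁ = (C_{M,2}/C_{M,1})⁻¹.
= 8.07/3.07 = 2.63.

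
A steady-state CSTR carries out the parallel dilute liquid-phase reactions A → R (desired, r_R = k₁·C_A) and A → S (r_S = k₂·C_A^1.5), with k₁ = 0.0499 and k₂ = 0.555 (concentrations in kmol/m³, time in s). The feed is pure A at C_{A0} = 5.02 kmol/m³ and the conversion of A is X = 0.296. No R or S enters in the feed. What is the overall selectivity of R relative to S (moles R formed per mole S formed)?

0.0478

Exit C_A = C_{A0}(1−X) = 5.02×0.704 = 3.534 kmol/m³.
A CSTR operates uniformly at the exit composition, giving r_R = 0.1764 and r_S = 3.687 (each k·C_A^n at C_A = 3.534).
Overall selectivity = C_R/C_S = r_Rτ/(r_Sτ) = r_R/r_S = 0.0478.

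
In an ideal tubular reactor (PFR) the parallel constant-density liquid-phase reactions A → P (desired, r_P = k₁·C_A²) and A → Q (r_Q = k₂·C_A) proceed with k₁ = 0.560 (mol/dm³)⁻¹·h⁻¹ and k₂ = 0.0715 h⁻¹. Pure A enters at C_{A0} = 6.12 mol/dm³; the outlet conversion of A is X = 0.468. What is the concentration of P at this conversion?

C_A = C_{A0}(1−X) = 3.256 mol/dm³.
Along a PFR/batch, dC_Q/dC_A = −r_Q/(r_P+r_Q) = −k₂/(k₂+k₁·C_A).
Integrating from C_{A0} to C_A: C_Q = (0.0715/0.560)·ln[(0.0715+0.560·6.12)/(0.0715+0.560·3.26)] = 0.1277·ln(3.499/1.895) = 0.07830 mol/dm³.
Then C_P = (C_{A0}−C_A) − C_Q = 2.864 − 0.07830 = 2.786 mol/dm³.

2.79 mol/dm³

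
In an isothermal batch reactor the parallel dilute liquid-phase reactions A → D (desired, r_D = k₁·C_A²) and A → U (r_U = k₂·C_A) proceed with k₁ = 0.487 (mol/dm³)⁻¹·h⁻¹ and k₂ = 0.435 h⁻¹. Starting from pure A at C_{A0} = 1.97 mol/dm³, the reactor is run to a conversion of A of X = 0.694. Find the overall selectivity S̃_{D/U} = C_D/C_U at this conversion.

1.36

C_A = C_{A0}(1−X) = 0.6028 mol/dm³.
Along a PFR/batch, dC_U/dC_A = −r_U/(r_D+r_U) = −k₂/(k₂+k₁·C_A).
Integrating from C_{A0} to C_A: C_U = (0.435/0.487)·ln[(0.435+0.487·1.97)/(0.435+0.487·0.603)] = 0.8932·ln(1.394/0.7286) = 0.5798 mol/dm³.
Then C_D = (C_{A0}−C_A) − C_U = 1.367 − 0.5798 = 0.7874 mol/dm³.
S̃_{D/U} = C_D/C_U = 0.7874/0.5798 = 1.36.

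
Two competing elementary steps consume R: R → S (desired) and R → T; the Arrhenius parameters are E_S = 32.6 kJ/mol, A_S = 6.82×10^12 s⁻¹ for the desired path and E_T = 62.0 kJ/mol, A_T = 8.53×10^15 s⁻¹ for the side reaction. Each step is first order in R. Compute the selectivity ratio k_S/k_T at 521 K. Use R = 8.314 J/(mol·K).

k_S/k_T = (A_S/A_T)·exp[−(E_S−E_T)/(RT)] = (A_S/A_T)·exp[(E_T−E_S)/(RT)].
(E_T−E_S)/(RT) = (62.0−32.6)×10³/(8.314×521) = 29400/4332 = 6.787.
k_S/k_T = (6.82×10^12/8.53×10^15)·exp(6.787) = 7.995×10^-4 × 886.6 = 0.709.
Since E_S < E_T, lowering the temperature improves selectivity toward S.

0.709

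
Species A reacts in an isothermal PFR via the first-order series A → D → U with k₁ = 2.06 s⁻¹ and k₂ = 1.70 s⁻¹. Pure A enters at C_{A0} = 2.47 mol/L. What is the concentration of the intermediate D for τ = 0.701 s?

For first-order series with pure A initially, C_D(τ) = k₁C_{A0}/(k₂−k₁)·(e^(−k₁τ) − e^(−k₂τ)).
e^(−k₁τ) = e^(−2.06×0.701) = e^(−1.444) = 0.2360; e^(−k₂τ) = e^(−1.192) = 0.3037.
C_D = 2.06×2.47/(1.70−2.06) × (0.2360−0.3037) = (-14.13)×(-0.06774) = 0.9574 mol/L.

0.957 mol/L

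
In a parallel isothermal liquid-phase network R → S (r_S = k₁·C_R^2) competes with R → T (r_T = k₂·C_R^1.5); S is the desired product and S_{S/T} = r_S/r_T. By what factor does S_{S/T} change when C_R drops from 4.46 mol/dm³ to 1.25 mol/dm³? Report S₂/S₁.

S_{S/T} = (k₁/k₂)·C_R^0.5, so S₂/S₁ = (C_{R,2}/C_{R,1})^0.5.
= (1.25/4.46)^0.5 = (0.2803)^0.5 = 0.529.

0.529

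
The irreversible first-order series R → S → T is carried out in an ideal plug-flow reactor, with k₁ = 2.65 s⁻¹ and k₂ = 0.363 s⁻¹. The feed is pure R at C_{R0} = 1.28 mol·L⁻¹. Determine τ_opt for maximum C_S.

0.869 s

The intermediate peaks when r₁ = r₂, i.e. k₁e^(−k₁τ) = k₂e^(−k₂τ), giving τ_opt = ln(k₂/k₁)/(k₂−k₁).
= ln(0.363/2.65)/(0.363−2.65) = ln(0.1370)/-2.287 = -1.988/-2.287 = 0.869 s.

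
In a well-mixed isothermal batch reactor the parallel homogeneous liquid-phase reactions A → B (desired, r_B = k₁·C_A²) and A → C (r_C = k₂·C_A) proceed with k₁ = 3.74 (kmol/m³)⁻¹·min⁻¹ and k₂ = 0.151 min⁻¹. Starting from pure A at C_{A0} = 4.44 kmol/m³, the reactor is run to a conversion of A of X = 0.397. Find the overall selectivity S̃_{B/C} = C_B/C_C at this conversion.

86.3

C_A = C_{A0}(1−X) = 2.677 kmol/m³.
Along a PFR/batch, dC_C/dC_A = −r_C/(r_B+r_C) = −k₂/(k₂+k₁·C_A).
Integrating from C_{A0} to C_A: C_C = (0.151/3.74)·ln[(0.151+3.74·4.44)/(0.151+3.74·2.68)] = 0.04037·ln(16.76/10.16) = 0.02018 kmol/m³.
Then C_B = (C_{A0}−C_A) − C_C = 1.763 − 0.02018 = 1.742 kmol/m³.
S̃_{B/C} = C_B/C_C = 1.742/0.02018 = 86.3.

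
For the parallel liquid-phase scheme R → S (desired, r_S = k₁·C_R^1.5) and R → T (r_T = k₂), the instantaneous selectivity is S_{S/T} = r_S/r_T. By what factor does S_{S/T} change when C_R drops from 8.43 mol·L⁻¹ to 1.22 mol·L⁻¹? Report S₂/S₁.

0.0551

S_{S/T} = (k₁/k₂)·C_R^1.5, so S₂/S₁ = (C_{R,2}/C_{R,1})^1.5.
= (1.22/8.43)^1.5 = (0.1447)^1.5 = 0.0551.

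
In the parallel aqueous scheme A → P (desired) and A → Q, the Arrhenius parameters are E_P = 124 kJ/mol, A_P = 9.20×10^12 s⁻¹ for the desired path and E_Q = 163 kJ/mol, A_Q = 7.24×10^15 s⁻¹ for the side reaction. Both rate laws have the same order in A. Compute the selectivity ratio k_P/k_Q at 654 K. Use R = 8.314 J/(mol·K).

1.66

k_P/k_Q = (A_P/A_Q)·exp[−(E_P−E_Q)/(RT)] = (A_P/A_Q)·exp[(E_Q−E_P)/(RT)].
(E_Q−E_P)/(RT) = (163−124)×10³/(8.314×654) = 39000/5437 = 7.173.
k_P/k_Q = (9.20×10^12/7.24×10^15)·exp(7.173) = 0.001271 × 1303 = 1.66.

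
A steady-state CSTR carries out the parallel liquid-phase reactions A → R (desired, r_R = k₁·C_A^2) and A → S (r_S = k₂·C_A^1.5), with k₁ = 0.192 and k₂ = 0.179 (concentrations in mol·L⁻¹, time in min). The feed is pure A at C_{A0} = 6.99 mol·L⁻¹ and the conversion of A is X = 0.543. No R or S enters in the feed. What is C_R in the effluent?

Exit C_A = C_{A0}(1−X) = 6.99×0.457 = 3.194 mol·L⁻¹.
A CSTR operates uniformly at the exit composition, giving r_R = 1.959 and r_S = 1.022 (each k·C_A^n at C_A = 3.194).
Fraction of consumed A going to R: r_R/(r_R+r_S) = 0.6572.
C_R = 0.6572·C_{A0}·X = 0.6572×6.99×0.543 = 2.49 mol·L⁻¹.

2.49 mol·L⁻¹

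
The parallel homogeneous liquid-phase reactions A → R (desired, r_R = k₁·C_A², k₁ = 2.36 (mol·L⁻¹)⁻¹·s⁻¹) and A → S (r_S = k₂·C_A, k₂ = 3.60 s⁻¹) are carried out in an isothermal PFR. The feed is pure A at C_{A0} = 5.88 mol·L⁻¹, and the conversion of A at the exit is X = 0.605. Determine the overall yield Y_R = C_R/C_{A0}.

C_A = C_{A0}(1−X) = 2.323 mol·L⁻¹.
Along a PFR/batch, dC_S/dC_A = −r_S/(r_R+r_S) = −k₂/(k₂+k₁·C_A).
Integrating from C_{A0} to C_A: C_S = (3.60/2.36)·ln[(3.60+2.36·5.88)/(3.60+2.36·2.32)] = 1.525·ln(17.48/9.081) = 0.9986 mol·L⁻¹.
Then C_R = (C_{A0}−C_A) − C_S = 3.557 − 0.9986 = 2.559 mol·L⁻¹.
Y_R = C_R/C_{A0} = 2.559/5.88 = 0.435.

0.435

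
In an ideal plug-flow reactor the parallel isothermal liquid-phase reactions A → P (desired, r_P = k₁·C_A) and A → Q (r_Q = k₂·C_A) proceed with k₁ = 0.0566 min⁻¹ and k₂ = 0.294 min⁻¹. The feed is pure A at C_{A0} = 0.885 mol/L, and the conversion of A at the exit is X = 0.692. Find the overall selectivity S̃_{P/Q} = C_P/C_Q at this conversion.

C_A = C_{A0}(1−X) = 0.2726 mol/L.
Both paths are first order in A, so the instantaneous fraction to P is constant: dC_P/d(−C_A) = k₁/(k₁+k₂) = 0.1614.
C_P = 0.1614·(C_{A0}−C_A) = 0.1614×0.6124 = 0.0989 mol/L.
C_Q = (C_{A0}−C_A)−C_P = 0.5136 mol/L; S̃_{P/Q} = 0.09887/0.5136 = 0.193.

0.193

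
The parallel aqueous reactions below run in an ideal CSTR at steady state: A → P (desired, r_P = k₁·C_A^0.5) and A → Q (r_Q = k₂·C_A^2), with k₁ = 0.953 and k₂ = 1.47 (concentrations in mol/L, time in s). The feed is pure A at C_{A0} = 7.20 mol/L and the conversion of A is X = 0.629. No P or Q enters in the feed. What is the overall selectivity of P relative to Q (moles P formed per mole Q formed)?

Exit C_A = C_{A0}(1−X) = 7.20×0.371 = 2.671 mol/L.
In a CSTR the entire volume is at exit conditions, so r_P = 0.953×2.671^0.5 = 1.558 and r_Q = 1.47×2.671^2 = 10.49.
Overall selectivity = C_P/C_Q = r_Pτ/(r_Qτ) = r_P/r_Q = 0.148.

0.148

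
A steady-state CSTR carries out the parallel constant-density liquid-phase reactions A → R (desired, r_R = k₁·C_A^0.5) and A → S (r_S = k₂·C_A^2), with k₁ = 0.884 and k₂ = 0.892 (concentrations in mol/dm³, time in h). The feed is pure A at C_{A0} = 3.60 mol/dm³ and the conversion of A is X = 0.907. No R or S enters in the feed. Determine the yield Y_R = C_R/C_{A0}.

0.759

Exit C_A = C_{A0}(1−X) = 3.60×0.0930 = 0.3348 mol/dm³.
Rates in a CSTR are evaluated at the outlet concentration: r_R = 0.884×0.3348^0.5 = 0.5115, r_S = 0.892×0.3348^2 = 0.09999.
Fraction of consumed A going to R: r_R/(r_R+r_S) = 0.8365.
C_R = 0.8365·C_{A0}·X = 0.8365×3.60×0.907 = 2.73 mol/dm³; Y_R = C_R/C_{A0} = 0.759.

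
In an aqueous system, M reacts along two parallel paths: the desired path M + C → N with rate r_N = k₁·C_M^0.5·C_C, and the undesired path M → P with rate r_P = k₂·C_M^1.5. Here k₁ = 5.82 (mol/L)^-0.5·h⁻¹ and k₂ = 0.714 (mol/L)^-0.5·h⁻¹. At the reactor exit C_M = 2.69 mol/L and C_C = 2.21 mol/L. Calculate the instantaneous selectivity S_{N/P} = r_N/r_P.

S_{N/P} = r_N/r_P = (k₁·C_M^0.5·C_C)/(k₂·C_M^1.5) = (k₁/k₂)·C_M⁻¹·C_C.
= (5.82×2.690^0.5×2.210) / (0.714×2.690^1.5) = 21.10/3.150 = 6.70.
The undesired path is higher order in M, so low C_M (CSTR or dilute feed) favours N.

6.70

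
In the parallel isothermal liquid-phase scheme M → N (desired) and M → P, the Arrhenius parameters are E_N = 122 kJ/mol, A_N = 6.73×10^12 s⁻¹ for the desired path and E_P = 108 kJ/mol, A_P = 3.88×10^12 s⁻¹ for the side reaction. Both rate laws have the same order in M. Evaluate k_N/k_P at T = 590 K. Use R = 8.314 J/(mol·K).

With equal orders, S_{N/P} = k_N/k_P = (A_N/A_P)·exp[(E_P−E_N)/(RT)].
(E_P−E_N)/(RT) = (108−122)×10³/(8.314×590) = -14000/4905 = -2.854.
k_N/k_P = (6.73×10^12/3.88×10^12)·exp(-2.854) = 1.735 × 0.05761 = 0.0999.
Since E_N > E_P, raising the temperature improves selectivity toward N.

0.0999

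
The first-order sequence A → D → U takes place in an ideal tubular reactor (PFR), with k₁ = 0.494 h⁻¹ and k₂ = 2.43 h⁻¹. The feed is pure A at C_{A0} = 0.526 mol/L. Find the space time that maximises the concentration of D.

0.823 h

Setting dC_D/dτ = 0 gives τ_opt = ln(k₂/k₁)/(k₂−k₁).
= ln(2.43/0.494)/(2.43−0.494) = ln(4.919)/1.936 = 1.593/1.936 = 0.823 h.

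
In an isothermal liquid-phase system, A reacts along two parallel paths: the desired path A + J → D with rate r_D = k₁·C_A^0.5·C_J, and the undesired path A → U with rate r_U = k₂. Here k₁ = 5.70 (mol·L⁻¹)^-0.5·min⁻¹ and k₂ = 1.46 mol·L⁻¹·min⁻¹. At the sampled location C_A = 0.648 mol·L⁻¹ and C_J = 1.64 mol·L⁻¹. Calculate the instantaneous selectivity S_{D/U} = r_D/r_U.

5.15

S_{D/U} = r_D/r_U = (k₁·C_A^0.5·C_J)/(k₂) = (k₁/k₂)·C_A^0.5·C_J.
= (5.70×0.6480^0.5×1.640) / (1.46) = 7.525/1.460 = 5.15.
Since the desired path is higher order in A, keeping C_A high (PFR or concentrated feed) favours D.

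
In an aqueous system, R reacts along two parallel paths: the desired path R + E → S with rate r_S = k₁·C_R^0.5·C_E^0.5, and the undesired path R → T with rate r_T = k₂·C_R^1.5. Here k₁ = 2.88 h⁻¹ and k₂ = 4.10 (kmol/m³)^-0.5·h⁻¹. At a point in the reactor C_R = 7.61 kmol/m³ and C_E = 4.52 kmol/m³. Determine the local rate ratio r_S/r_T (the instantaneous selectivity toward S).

S_{S/T} = r_S/r_T = (k₁·C_R^0.5·C_E^0.5)/(k₂·C_R^1.5) = (k₁/k₂)·C_R⁻¹·C_E^0.5.
= (2.88×7.610^0.5×4.520^0.5) / (4.10×7.610^1.5) = 16.89/86.07 = 0.196.
The undesired path is higher order in R, so low C_R (CSTR or dilute feed) favours S.

0.196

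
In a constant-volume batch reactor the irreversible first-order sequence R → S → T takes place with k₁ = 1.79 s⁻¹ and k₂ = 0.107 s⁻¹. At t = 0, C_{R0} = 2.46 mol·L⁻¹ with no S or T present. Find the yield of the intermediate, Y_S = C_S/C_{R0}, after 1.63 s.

0.836

For first-order series with pure R initially, C_S(t) = k₁C_{R0}/(k₂−k₁)·(e^(−k₁t) − e^(−k₂t)).
e^(−k₁t) = e^(−1.79×1.63) = e^(−2.918) = 0.05406; e^(−k₂t) = e^(−0.1744) = 0.8400.
C_S = 1.79×2.46/(0.107−1.79) × (0.05406−0.8400) = (-2.616)×(-0.7859) = 2.056 mol·L⁻¹.
Y_S = C_S/C_{R0} = 2.056/2.46 = 0.836.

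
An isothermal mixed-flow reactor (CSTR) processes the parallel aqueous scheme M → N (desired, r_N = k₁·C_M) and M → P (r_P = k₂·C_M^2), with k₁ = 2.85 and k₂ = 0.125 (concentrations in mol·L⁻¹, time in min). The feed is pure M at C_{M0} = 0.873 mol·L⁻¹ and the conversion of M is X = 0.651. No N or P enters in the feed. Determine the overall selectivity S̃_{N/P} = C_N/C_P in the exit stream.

Exit C_M = C_{M0}(1−X) = 0.873×0.349 = 0.3047 mol·L⁻¹.
Rates in a CSTR are evaluated at the outlet concentration: r_N = 2.85×0.3047 = 0.8683, r_P = 0.125×0.3047^2 = 0.01160.
Overall selectivity = C_N/C_P = r_Nτ/(r_Pτ) = r_N/r_P = 74.8.

74.8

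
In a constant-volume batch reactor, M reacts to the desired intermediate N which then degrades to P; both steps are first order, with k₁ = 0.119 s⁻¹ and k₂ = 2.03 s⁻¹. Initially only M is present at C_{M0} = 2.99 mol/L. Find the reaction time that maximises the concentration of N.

1.48 s

Setting dC_N/dt = 0 gives t_opt = ln(k₂/k₁)/(k₂−k₁).
= ln(2.03/0.119)/(2.03−0.119) = ln(17.06)/1.911 = 2.837/1.911 = 1.48 s.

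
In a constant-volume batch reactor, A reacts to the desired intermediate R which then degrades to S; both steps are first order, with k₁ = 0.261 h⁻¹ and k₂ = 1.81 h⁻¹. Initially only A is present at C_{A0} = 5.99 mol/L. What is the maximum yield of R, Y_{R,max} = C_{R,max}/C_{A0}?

At the optimum, C_{R,max}/C_{A0} = (k₁/k₂)^[k₂/(k₂−k₁)].
= (0.261/1.81)^(1.81/(1.81−0.261)) = (0.1442)^(1.168) = 0.1041.

0.104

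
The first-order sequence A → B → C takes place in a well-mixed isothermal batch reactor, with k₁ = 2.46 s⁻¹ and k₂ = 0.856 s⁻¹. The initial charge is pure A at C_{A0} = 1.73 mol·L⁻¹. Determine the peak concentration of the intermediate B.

At the optimum, C_{B,max}/C_{A0} = (k₁/k₂)^[k₂/(k₂−k₁)].
= (2.46/0.856)^(0.856/(0.856−2.46)) = (2.874)^(-0.5337) = 0.5693.
C_{B,max} = 0.5693×1.73 = 0.985 mol·L⁻¹.

0.985 mol·L⁻¹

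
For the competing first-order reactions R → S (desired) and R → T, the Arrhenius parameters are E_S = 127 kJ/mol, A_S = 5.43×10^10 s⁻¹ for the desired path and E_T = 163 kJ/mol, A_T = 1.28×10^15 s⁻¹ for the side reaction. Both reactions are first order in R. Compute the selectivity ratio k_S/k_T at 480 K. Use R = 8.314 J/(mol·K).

0.351

With equal orders, S_{S/T} = k_S/k_T = (A_S/A_T)·exp[(E_T−E_S)/(RT)].
(E_T−E_S)/(RT) = (163−127)×10³/(8.314×480) = 36000/3991 = 9.021.
k_S/k_T = (5.43×10^10/1.28×10^15)·exp(9.021) = 4.242×10^-5 × 8274 = 0.351.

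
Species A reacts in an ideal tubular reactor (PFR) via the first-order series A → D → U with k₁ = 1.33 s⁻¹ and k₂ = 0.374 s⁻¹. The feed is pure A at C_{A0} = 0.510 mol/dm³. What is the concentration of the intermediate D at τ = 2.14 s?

0.277 mol/dm³

For first-order series with pure A initially, C_D(τ) = k₁C_{A0}/(k₂−k₁)·(e^(−k₁τ) − e^(−k₂τ)).
e^(−k₁τ) = e^(−1.33×2.14) = e^(−2.846) = 0.05806; e^(−k₂τ) = e^(−0.8004) = 0.4492.
C_D = 1.33×0.510/(0.374−1.33) × (0.05806−0.4492) = (-0.7095)×(-0.3911) = 0.2775 mol/dm³.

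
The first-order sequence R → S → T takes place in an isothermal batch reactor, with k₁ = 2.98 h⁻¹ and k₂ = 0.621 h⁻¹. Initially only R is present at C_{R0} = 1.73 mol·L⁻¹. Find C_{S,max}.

Evaluating C_S at t_opt = ln(k₂/k₁)/(k₂−k₁) gives C_{S,max}/C_{R0} = (k₁/k₂)^[k₂/(k₂−k₁)].
= (2.98/0.621)^(0.621/(0.621−2.98)) = (4.799)^(-0.2632) = 0.6618.
C_{S,max} = 0.6618×1.73 = 1.14 mol·L⁻¹.

1.14 mol·L⁻¹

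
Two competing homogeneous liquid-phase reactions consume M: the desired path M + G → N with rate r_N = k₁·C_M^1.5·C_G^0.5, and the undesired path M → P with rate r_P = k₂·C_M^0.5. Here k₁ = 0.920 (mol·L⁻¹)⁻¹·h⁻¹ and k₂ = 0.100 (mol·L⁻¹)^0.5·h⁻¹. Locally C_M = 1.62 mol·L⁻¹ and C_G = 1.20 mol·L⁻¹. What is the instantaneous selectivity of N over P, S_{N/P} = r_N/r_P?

S_{N/P} = r_N/r_P = (k₁·C_M^1.5·C_G^0.5)/(k₂·C_M^0.5) = (k₁/k₂)·C_M·C_G^0.5.
= (0.920×1.620^1.5×1.200^0.5) / (0.100×1.620^0.5) = 2.078/0.1273 = 16.3.

16.3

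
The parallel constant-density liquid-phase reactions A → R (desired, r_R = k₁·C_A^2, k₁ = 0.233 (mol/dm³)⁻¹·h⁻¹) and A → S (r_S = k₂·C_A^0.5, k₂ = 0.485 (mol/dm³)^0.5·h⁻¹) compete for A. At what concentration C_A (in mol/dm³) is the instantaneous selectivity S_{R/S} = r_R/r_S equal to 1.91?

2.51 mol/dm³

S_{R/S} = (k₁/k₂)·C_A^1.5 ⇒ C_A = (S·k₂/k₁)^(1/1.5).
= (1.91×0.485/0.233)^(0.6667) = (3.976)^(0.6667) = 2.51 mol/dm³.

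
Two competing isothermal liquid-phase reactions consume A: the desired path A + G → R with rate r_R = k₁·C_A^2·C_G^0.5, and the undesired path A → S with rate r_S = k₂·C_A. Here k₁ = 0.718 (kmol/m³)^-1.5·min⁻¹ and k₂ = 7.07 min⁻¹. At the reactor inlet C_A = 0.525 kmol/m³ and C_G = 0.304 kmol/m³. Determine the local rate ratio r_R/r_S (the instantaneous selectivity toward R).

0.0294

S_{R/S} = r_R/r_S = (k₁·C_A^2·C_G^0.5)/(k₂·C_A) = (k₁/k₂)·C_A·C_G^0.5.
= (0.718×0.5250^2×0.3040^0.5) / (7.07×0.5250) = 0.1091/3.712 = 0.0294.
Since the desired path is higher order in A, keeping C_A high (PFR or concentrated feed) favours R.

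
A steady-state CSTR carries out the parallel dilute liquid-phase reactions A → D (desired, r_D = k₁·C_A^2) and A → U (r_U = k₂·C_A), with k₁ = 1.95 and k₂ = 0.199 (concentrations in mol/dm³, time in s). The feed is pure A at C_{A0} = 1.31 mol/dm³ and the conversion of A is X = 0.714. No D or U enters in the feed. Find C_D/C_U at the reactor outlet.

Exit C_A = C_{A0}(1−X) = 1.31×0.286 = 0.3747 mol/dm³.
A CSTR operates uniformly at the exit composition, giving r_D = 0.2737 and r_U = 0.07456 (each k·C_A^n at C_A = 0.3747).
Overall selectivity = C_D/C_U = r_Dτ/(r_Uτ) = r_D/r_U = 3.67.

3.67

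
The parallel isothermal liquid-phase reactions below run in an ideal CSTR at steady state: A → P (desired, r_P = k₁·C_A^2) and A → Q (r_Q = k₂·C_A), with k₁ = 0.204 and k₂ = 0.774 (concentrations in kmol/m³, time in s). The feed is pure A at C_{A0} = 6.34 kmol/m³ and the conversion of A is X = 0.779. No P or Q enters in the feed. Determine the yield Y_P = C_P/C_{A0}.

0.210

Exit C_A = C_{A0}(1−X) = 6.34×0.221 = 1.401 kmol/m³.
A CSTR operates uniformly at the exit composition, giving r_P = 0.4005 and r_Q = 1.084 (each k·C_A^n at C_A = 1.401).
Fraction of consumed A going to P: r_P/(r_P+r_Q) = 0.2697.
C_P = 0.2697·C_{A0}·X = 0.2697×6.34×0.779 = 1.33 kmol/m³; Y_P = C_P/C_{A0} = 0.210.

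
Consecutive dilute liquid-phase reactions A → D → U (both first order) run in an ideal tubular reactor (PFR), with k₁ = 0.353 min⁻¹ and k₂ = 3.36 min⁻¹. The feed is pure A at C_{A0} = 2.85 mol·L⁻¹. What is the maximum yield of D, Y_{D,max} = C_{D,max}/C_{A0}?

For a first-order series the maximum intermediate yield is C_{D,max}/C_{A0} = (k₁/k₂)^[k₂/(k₂−k₁)].
= (0.353/3.36)^(3.36/(3.36−0.353)) = (0.1051)^(1.117) = 0.08064.

0.0806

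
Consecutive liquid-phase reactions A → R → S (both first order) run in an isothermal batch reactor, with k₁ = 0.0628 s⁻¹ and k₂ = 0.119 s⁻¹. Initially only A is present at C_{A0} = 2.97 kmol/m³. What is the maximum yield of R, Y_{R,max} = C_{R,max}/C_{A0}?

0.258

For a first-order series the maximum intermediate yield is C_{R,max}/C_{A0} = (k₁/k₂)^[k₂/(k₂−k₁)].
= (0.0628/0.119)^(0.119/(0.119−0.0628)) = (0.5277)^(2.117) = 0.2584.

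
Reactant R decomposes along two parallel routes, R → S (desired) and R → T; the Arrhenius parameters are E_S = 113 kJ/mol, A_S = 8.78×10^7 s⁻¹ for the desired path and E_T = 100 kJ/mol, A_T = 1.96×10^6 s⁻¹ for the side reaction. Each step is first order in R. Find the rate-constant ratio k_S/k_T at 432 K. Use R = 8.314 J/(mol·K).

1.20

Since both paths have the same order in R, the concentration cancels and S_{S/T} = k_S/k_T = (A_S/A_T)·exp[(E_T−E_S)/(RT)].
(E_T−E_S)/(RT) = (100−113)×10³/(8.314×432) = -13000/3592 = -3.620.
k_S/k_T = (8.78×10^7/1.96×10^6)·exp(-3.620) = 44.80 × 0.02680 = 1.20.
Since E_S > E_T, raising the temperature improves selectivity toward S.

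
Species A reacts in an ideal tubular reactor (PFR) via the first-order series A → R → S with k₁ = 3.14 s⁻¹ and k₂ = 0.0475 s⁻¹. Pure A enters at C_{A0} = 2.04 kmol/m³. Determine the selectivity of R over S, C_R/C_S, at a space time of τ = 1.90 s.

Solving the coupled first-order balances gives C_R(τ) = [k₁/(k₂−k₁)]·C_{A0}·(e^(−k₁τ) − e^(−k₂τ)).
e^(−k₁τ) = e^(−3.14×1.90) = e^(−5.966) = 0.002564; e^(−k₂τ) = e^(−0.09025) = 0.9137.
C_R = 3.14×2.04/(0.0475−3.14) × (0.002564−0.9137) = (-2.071)×(-0.9111) = 1.887 kmol/m³.
C_A = C_{A0}e^(−k₁τ) = 0.005232 kmol/m³, so C_S = C_{A0}−C_A−C_R = 0.1475 kmol/m³; C_R/C_S = 12.8.

12.8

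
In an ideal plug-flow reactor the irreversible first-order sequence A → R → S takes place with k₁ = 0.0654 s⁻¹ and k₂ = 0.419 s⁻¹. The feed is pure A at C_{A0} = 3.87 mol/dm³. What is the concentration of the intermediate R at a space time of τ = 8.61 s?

0.388 mol/dm³

The intermediate concentration in a first-order A→B→C sequence is C_R = k₁C_{A0}(e^(−k₁τ) − e^(−k₂τ))/(k₂−k₁).
e^(−k₁τ) = e^(−0.0654×8.61) = e^(−0.5631) = 0.5694; e^(−k₂τ) = e^(−3.608) = 0.02712.
C_R = 0.0654×3.87/(0.419−0.0654) × (0.5694−0.02712) = 0.7158×0.5423 = 0.3882 mol/dm³.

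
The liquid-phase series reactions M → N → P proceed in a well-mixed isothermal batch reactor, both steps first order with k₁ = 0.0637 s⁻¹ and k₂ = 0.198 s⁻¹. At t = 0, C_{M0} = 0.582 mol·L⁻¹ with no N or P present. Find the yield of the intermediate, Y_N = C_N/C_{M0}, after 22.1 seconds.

0.110

The intermediate concentration in a first-order A→B→C sequence is C_N = k₁C_{M0}(e^(−k₁t) − e^(−k₂t))/(k₂−k₁).
e^(−k₁t) = e^(−0.0637×22.1) = e^(−1.408) = 0.2447; e^(−k₂t) = e^(−4.376) = 0.01258.
C_N = 0.0637×0.582/(0.198−0.0637) × (0.2447−0.01258) = 0.2760×0.2321 = 0.06407 mol·L⁻¹.
Y_N = C_N/C_{M0} = 0.06407/0.582 = 0.110.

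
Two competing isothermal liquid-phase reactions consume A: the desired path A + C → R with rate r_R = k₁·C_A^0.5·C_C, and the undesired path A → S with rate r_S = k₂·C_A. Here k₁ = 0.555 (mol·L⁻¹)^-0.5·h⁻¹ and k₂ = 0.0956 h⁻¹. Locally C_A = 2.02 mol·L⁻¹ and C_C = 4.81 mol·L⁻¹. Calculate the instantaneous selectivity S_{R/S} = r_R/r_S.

S_{R/S} = r_R/r_S = (k₁·C_A^0.5·C_C)/(k₂·C_A) = (k₁/k₂)·C_A^-0.5·C_C.
= (0.555×2.020^0.5×4.810) / (0.0956×2.020) = 3.794/0.1931 = 19.6.

19.6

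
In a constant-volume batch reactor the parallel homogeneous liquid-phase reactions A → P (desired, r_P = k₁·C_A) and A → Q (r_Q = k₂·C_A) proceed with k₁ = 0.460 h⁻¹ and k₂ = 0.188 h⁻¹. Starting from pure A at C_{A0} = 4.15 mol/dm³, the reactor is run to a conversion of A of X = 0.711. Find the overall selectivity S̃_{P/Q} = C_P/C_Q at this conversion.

2.45

C_A = C_{A0}(1−X) = 1.199 mol/dm³.
Both paths are first order in A, so the instantaneous fraction to P is constant: dC_P/d(−C_A) = k₁/(k₁+k₂) = 0.7099.
C_P = 0.7099·(C_{A0}−C_A) = 0.7099×2.951 = 2.09 mol/dm³.
C_Q = (C_{A0}−C_A)−C_P = 0.8561 mol/dm³; S̃_{P/Q} = 2.095/0.8561 = 2.45.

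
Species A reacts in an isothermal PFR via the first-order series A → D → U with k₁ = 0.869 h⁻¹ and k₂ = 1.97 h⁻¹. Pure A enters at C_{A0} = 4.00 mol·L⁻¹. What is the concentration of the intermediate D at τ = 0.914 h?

0.905 mol·L⁻¹

Solving the coupled first-order balances gives C_D(τ) = [k₁/(k₂−k₁)]·C_{A0}·(e^(−k₁τ) − e^(−k₂τ)).
e^(−k₁τ) = e^(−0.869×0.914) = e^(−0.7943) = 0.4519; e^(−k₂τ) = e^(−1.801) = 0.1652.
C_D = 0.869×4.00/(1.97−0.869) × (0.4519−0.1652) = 3.157×0.2867 = 0.9052 mol·L⁻¹.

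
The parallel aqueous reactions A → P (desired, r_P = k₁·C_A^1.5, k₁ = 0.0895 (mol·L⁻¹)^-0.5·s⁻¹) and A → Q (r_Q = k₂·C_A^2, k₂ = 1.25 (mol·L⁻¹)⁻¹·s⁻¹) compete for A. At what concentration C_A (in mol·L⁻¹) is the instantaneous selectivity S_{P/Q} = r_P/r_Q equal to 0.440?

S_{P/Q} = (k₁/k₂)·C_A^-0.5 ⇒ C_A = (S·k₂/k₁)^(-2).
= (0.440×1.25/0.0895)^(-2) = (6.145)^(-2) = 0.0265 mol·L⁻¹.

0.0265 mol·L⁻¹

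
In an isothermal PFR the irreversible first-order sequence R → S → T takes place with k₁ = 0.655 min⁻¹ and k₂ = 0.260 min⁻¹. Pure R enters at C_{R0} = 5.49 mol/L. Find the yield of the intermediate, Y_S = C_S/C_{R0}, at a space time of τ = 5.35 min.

The intermediate concentration in a first-order A→B→C sequence is C_S = k₁C_{R0}(e^(−k₁τ) − e^(−k₂τ))/(k₂−k₁).
e^(−k₁τ) = e^(−0.655×5.35) = e^(−3.504) = 0.03007; e^(−k₂τ) = e^(−1.391) = 0.2488.
C_S = 0.655×5.49/(0.260−0.655) × (0.03007−0.2488) = (-9.104)×(-0.2188) = 1.991 mol/L.
Y_S = C_S/C_{R0} = 1.991/5.49 = 0.363.

0.363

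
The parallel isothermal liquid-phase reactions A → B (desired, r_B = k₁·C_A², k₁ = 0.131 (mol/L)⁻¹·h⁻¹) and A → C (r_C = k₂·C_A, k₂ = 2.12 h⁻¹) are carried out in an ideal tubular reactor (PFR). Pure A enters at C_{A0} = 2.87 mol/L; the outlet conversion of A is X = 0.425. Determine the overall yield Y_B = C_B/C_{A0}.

C_A = C_{A0}(1−X) = 1.650 mol/L.
Along a PFR/batch, dC_C/dC_A = −r_C/(r_B+r_C) = −k₂/(k₂+k₁·C_A).
Integrating from C_{A0} to C_A: C_C = (2.12/0.131)·ln[(2.12+0.131·2.87)/(2.12+0.131·1.65)] = 16.18·ln(2.496/2.336) = 1.071 mol/L.
Then C_B = (C_{A0}−C_A) − C_C = 1.220 − 1.071 = 0.1491 mol/L.
Y_B = C_B/C_{A0} = 0.1491/2.87 = 0.0519.

0.0519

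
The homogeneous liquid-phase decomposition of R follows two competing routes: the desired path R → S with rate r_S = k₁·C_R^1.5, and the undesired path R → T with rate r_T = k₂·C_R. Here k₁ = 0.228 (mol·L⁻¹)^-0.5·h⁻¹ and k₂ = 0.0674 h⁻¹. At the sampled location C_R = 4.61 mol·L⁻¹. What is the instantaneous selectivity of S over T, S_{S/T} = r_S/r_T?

S_{S/T} = r_S/r_T = (k₁·C_R^1.5)/(k₂·C_R) = (k₁/k₂)·C_R^0.5.
= (0.228×4.610^1.5) / (0.0674×4.610) = 2.257/0.3107 = 7.26.

7.26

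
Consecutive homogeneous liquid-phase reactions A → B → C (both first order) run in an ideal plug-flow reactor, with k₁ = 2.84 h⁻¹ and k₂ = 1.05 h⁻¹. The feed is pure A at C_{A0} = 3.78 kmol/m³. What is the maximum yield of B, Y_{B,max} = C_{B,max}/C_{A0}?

At the optimum, C_{B,max}/C_{A0} = (k₁/k₂)^[k₂/(k₂−k₁)].
= (2.84/1.05)^(1.05/(1.05−2.84)) = (2.705)^(-0.5866) = 0.5578.

0.558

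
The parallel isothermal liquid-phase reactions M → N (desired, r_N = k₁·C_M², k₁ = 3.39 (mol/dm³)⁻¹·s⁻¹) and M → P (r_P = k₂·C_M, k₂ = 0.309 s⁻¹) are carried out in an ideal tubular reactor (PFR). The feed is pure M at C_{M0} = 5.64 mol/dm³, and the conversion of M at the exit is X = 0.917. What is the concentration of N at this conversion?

4.96 mol/dm³

C_M = C_{M0}(1−X) = 0.4681 mol/dm³.
Along a PFR/batch, dC_P/dC_M = −r_P/(r_N+r_P) = −k₂/(k₂+k₁·C_M).
Integrating from C_{M0} to C_M: C_P = (0.309/3.39)·ln[(0.309+3.39·5.64)/(0.309+3.39·0.468)] = 0.09115·ln(19.43/1.896) = 0.2121 mol/dm³.
Then C_N = (C_{M0}−C_M) − C_P = 5.172 − 0.2121 = 4.960 mol/dm³.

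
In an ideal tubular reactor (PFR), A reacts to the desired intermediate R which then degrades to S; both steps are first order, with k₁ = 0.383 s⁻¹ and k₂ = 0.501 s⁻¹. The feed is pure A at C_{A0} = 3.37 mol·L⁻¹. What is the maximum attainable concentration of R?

1.08 mol·L⁻¹

For a first-order series the maximum intermediate yield is C_{R,max}/C_{A0} = (k₁/k₂)^[k₂/(k₂−k₁)].
= (0.383/0.501)^(0.501/(0.501−0.383)) = (0.7645)^(4.246) = 0.3197.
C_{R,max} = 0.3197×3.37 = 1.08 mol·L⁻¹.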